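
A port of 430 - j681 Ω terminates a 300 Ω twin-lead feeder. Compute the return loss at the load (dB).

RL ≈ 3.17 dB

Γ = (130 − j681)/(730 − j681), |Γ| = 0.694
RL = −20·log₁₀|Γ| = −20·log₁₀(0.694)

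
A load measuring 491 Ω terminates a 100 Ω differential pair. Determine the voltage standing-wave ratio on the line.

Γ = (491 − 100)/(491 + 100) = 0.662
VSWR = (1 + 0.662)/(1 − 0.662)

VSWR ≈ 4.91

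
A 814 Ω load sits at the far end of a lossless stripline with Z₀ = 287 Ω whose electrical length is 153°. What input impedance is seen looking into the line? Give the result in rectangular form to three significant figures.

tan(βl) = tan(153°) = -0.51
Z_in = Z_0·(Z_L + jZ_0·tanβl)/(Z_0 + jZ_L·tanβl)
     = 287·(814 − j146)/(287 − j415)

Z_in ≈ 332 + j334 Ω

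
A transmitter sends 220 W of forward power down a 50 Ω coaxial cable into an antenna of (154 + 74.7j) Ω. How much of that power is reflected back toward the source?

P_reflected ≈ 76.4 W

|Γ| = |(104 + j74.7)/(204 + j74.7)| = 0.589
|Γ|² = 0.347
P_refl = |Γ|²·P_inc = 76.4 W, P_del = (1 − |Γ|²)·P_inc = 144 W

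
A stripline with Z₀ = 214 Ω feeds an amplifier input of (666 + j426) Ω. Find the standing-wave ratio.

VSWR ≈ 4.48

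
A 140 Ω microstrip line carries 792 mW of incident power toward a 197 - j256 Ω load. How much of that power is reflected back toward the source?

P_reflected ≈ 304 mW

|Γ| = |(57 − j256)/(337 − j256)| = 0.62
|Γ|² = 0.384
P_refl = |Γ|²·P_inc = 304 mW, P_del = (1 − |Γ|²)·P_inc = 488 mW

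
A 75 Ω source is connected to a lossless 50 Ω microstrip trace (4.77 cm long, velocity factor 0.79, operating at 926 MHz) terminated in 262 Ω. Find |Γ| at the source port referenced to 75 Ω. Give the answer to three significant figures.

λ = v/f = 0.79·c / 926 MHz = 0.256 m
βl = 2π·l/λ = 2π × 0.186 = 67.1°
tan(βl) = 2.37
Z_in = Z_0·(Z_L + jZ_0·tanβl)/(Z_0 + jZ_L·tanβl) = 11.2 − j20.2 Ω
Γ_s = (Z_in − Z_s)/(Z_in + Z_s) = (-63.8 − j20.2)/(86.2 − j20.2), |Γ_s| = 0.756

|Γ| ≈ 0.756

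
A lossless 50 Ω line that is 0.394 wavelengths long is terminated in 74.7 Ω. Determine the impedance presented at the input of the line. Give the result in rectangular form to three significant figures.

Z_in ≈ 50.8 + j20.4 Ω

βl = 2π × 0.394 = 142°
tan(βl) = tan(142°) = -0.786
Z_in = Z_0·(Z_L + jZ_0·tanβl)/(Z_0 + jZ_L·tanβl)
     = 50·(74.7 − j39.3)/(50 − j58.7)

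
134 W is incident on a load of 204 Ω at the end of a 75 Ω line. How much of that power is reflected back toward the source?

P_reflected ≈ 28.6 W

Γ = (204 − 75)/(204 + 75) = 0.462
|Γ|² = 0.214
P_refl = |Γ|²·P_inc = 28.6 W, P_del = (1 − |Γ|²)·P_inc = 105 W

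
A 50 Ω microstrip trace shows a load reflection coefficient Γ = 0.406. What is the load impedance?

Z_L = Z_0·(1 + Γ)/(1 − Γ) = 50·(1.41)/(0.594)

Z_L ≈ 118 Ω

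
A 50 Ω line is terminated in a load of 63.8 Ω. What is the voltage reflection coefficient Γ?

Γ = (Z_L − Z_0)/(Z_L + Z_0) = (63.8 − 50)/(63.8 + 50) = 13.8/113.8

Γ = 0.121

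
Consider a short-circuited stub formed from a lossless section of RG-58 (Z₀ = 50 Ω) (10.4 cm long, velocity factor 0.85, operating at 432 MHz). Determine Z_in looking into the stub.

Z_in ≈ +j100 Ω

λ = v/f = 0.85·c / 432 MHz = 0.59 m
βl = 2π·l/λ = 2π × 0.176 = 63.4°
tan(βl) = 2
For a short-circuited stub, Z_in = jZ_0·tan(βl)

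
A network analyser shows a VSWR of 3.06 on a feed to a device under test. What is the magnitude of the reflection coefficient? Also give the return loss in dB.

|Γ| = (S − 1)/(S + 1) = (3.06 − 1)/(3.06 + 1) = 2.06/4.06
RL = −20·log₁₀|Γ| = −20·log₁₀(0.507)

|Γ| ≈ 0.507; return loss ≈ 5.89 dB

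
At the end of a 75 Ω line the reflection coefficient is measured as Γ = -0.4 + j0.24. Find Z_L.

Z_L = Z_0·(1 + Γ)/(1 − Γ) = 75·(0.6 + j0.24)/(1.4 − j0.24)

Z_L ≈ 29.1 + j17.8 Ω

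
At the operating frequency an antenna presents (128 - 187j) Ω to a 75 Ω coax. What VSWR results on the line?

VSWR ≈ 5.76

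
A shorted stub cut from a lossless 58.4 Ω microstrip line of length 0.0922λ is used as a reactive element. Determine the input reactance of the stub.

X_in ≈ 38.2 Ω (inductive)

βl = 2π × 0.0922 = 33.2°
tan(βl) = 0.654
For a shorted stub, Z_in = jZ_0·tan(βl)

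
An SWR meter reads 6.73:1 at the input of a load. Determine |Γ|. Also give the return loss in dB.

|Γ| ≈ 0.741; return loss ≈ 2.6 dB

|Γ| = (S − 1)/(S + 1) = (6.73 − 1)/(6.73 + 1) = 5.73/7.73
RL = −20·log₁₀|Γ| = −20·log₁₀(0.741)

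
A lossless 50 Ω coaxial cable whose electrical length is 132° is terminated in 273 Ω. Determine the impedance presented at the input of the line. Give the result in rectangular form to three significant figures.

Z_in ≈ 16.1 + j42.4 Ω

tan(βl) = tan(132°) = -1.11
Z_in = Z_0·(Z_L + jZ_0·tanβl)/(Z_0 + jZ_L·tanβl)
     = 50·(273 − j55.5)/(50 − j303)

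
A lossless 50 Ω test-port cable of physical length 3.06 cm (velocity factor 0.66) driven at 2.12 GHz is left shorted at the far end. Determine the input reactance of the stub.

λ = v/f = 0.66·c / 2.12 GHz = 0.0934 m
βl = 2π·l/λ = 2π × 0.328 = 118°
tan(βl) = -1.88
For a shorted stub, Z_in = jZ_0·tan(βl)

X_in ≈ -94.2 Ω (capacitive)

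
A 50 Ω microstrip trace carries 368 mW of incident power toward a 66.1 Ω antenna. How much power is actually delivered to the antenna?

P_delivered ≈ 361 mW

Γ = (66.1 − 50)/(66.1 + 50) = 0.139
|Γ|² = 0.0192
P_refl = |Γ|²·P_inc = 7.08 mW, P_del = (1 − |Γ|²)·P_inc = 361 mW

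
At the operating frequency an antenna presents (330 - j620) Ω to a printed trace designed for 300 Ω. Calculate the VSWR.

Γ = (Z_L − Z_0)/(Z_L + Z_0) = (30 − j620)/(630 − j620)
|Γ| = 621/884 = 0.702
VSWR = (1 + |Γ|)/(1 − |Γ|) = 1.7/0.298

VSWR ≈ 5.72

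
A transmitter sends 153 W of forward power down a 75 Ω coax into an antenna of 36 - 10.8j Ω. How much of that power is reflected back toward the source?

P_reflected ≈ 20.1 W

|Γ| = |(-39 − j10.8)/(111 − j10.8)| = 0.363
|Γ|² = 0.132
P_refl = |Γ|²·P_inc = 20.1 W, P_del = (1 − |Γ|²)·P_inc = 133 W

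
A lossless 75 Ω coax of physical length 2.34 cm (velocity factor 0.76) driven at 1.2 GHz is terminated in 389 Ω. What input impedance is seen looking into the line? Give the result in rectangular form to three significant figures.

Z_in ≈ 28.5 − j71.1 Ω

λ = v/f = 0.76·c / 1.2 GHz = 0.19 m
βl = 2π·l/λ = 2π × 0.123 = 44.3°
tan(βl) = tan(44.3°) = 0.977
Z_in = Z_0·(Z_L + jZ_0·tanβl)/(Z_0 + jZ_L·tanβl)
     = 75·(389 + j73.3)/(75 + j380)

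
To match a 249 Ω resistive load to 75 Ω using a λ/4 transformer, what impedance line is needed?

Z_qwt ≈ 137 Ω

Z_qwt = √(Z_0·R_L) = √(75 × 249) = √18680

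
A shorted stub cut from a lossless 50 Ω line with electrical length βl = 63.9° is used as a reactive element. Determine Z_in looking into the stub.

Z_in ≈ +j102 Ω

tan(βl) = 2.04
For a shorted stub, Z_in = jZ_0·tan(βl)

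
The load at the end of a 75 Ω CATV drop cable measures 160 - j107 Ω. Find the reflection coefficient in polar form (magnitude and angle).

Γ = (Z_L − Z_0)/(Z_L + Z_0) = (85 − j107)/(235 − j107)
|Γ| = 137/258 = 0.529

Γ ≈ 0.529 ∠ -27.1°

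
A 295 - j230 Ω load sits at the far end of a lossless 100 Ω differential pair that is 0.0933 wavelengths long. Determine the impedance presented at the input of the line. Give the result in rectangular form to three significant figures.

βl = 2π × 0.0933 = 33.6°
tan(βl) = tan(33.6°) = 0.664
Z_in = Z_0·(Z_L + jZ_0·tanβl)/(Z_0 + jZ_L·tanβl)
     = 100·(295 − j164)/(253 + j196)

Z_in ≈ 41.6 − j96.9 Ω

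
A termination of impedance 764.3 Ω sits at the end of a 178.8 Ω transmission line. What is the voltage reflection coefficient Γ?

Γ = 0.621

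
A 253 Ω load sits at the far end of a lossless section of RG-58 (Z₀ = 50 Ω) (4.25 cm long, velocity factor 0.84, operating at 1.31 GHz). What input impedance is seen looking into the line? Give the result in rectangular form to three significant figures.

Z_in ≈ 10.2 − j8.86 Ω

λ = v/f = 0.84·c / 1.31 GHz = 0.192 m
βl = 2π·l/λ = 2π × 0.221 = 79.5°
tan(βl) = tan(79.5°) = 5.41
Z_in = Z_0·(Z_L + jZ_0·tanβl)/(Z_0 + jZ_L·tanβl)
     = 50·(253 + j271)/(50 + j1370)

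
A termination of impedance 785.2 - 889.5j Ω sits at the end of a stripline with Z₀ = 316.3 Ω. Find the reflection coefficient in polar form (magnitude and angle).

Γ = (Z_L − Z_0)/(Z_L + Z_0) = (468.9 − j889.5)/(1102 − j889.5)
|Γ| = 1010/1420 = 0.71

Γ ≈ 0.71 ∠ -23.3°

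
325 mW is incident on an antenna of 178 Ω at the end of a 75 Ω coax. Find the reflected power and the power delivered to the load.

P_reflected ≈ 53.9 mW; P_delivered ≈ 271 mW

Γ = (178 − 75)/(178 + 75) = 0.407
|Γ|² = 0.166
P_refl = |Γ|²·P_inc = 53.9 mW, P_del = (1 − |Γ|²)·P_inc = 271 mW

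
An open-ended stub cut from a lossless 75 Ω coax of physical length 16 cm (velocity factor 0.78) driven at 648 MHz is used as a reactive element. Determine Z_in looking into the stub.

Z_in ≈ +j201 Ω

λ = v/f = 0.78·c / 648 MHz = 0.361 m
βl = 2π·l/λ = 2π × 0.443 = 160°
tan(βl) = -0.374
For an open-ended stub, Z_in = −jZ_0·cot(βl) = −jZ_0/tan(βl)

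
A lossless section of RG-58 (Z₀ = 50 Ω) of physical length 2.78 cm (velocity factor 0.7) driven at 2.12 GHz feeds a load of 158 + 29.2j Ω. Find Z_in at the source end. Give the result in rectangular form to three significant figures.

λ = v/f = 0.7·c / 2.12 GHz = 0.0991 m
βl = 2π·l/λ = 2π × 0.281 = 101°
tan(βl) = tan(101°) = -5.13
Z_in = Z_0·(Z_L + jZ_0·tanβl)/(Z_0 + jZ_L·tanβl)
     = 50·(158 − j227)/(200 − j810)

Z_in ≈ 15.5 + j5.93 Ω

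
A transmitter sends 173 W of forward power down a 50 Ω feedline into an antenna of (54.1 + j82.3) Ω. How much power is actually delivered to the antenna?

|Γ| = |(4.1 + j82.3)/(104.1 + j82.3)| = 0.621
|Γ|² = 0.386
P_refl = |Γ|²·P_inc = 66.7 W, P_del = (1 − |Γ|²)·P_inc = 106 W

P_delivered ≈ 106 W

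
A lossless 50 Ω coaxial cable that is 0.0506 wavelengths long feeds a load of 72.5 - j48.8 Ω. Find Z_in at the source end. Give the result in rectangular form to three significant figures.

βl = 2π × 0.0506 = 18.2°
tan(βl) = tan(18.2°) = 0.329
Z_in = Z_0·(Z_L + jZ_0·tanβl)/(Z_0 + jZ_L·tanβl)
     = 50·(72.5 − j32.3)/(66.1 + j23.9)

Z_in ≈ 40.7 − j39.2 Ω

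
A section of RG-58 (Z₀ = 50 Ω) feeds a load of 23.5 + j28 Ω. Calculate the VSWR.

Γ = (Z_L − Z_0)/(Z_L + Z_0) = (-26.5 + j28)/(73.5 + j28)
|Γ| = 38.6/78.7 = 0.49
VSWR = (1 + |Γ|)/(1 − |Γ|) = 1.49/0.51

VSWR ≈ 2.92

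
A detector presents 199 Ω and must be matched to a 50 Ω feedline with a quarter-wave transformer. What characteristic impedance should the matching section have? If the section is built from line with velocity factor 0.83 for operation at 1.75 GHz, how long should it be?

Z_qwt ≈ 99.7 Ω; length ≈ 3.56 cm

Z_qwt = √(Z_0·R_L) = √(50 × 199) = √9950
λ = 0.83·c/f = 0.142 m, so l = λ/4 = 0.0356 m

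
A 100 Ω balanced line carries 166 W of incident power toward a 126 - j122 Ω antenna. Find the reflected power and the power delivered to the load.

P_reflected ≈ 39.2 W; P_delivered ≈ 127 W

|Γ| = |(26 − j122)/(226 − j122)| = 0.486
|Γ|² = 0.236
P_refl = |Γ|²·P_inc = 39.2 W, P_del = (1 − |Γ|²)·P_inc = 127 W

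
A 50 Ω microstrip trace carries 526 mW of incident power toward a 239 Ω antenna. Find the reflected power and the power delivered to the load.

Γ = (239 − 50)/(239 + 50) = 0.654
|Γ|² = 0.428
P_refl = |Γ|²·P_inc = 225 mW, P_del = (1 − |Γ|²)·P_inc = 301 mW

P_reflected ≈ 225 mW; P_delivered ≈ 301 mW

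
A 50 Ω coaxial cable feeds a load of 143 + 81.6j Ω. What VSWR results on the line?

VSWR ≈ 3.88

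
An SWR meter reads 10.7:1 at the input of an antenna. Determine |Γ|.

|Γ| ≈ 0.829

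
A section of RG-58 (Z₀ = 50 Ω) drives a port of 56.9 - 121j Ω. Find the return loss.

RL ≈ 2.49 dB

Γ = (6.9 − j121)/(106.9 − j121), |Γ| = 0.751
RL = −20·log₁₀|Γ| = −20·log₁₀(0.751)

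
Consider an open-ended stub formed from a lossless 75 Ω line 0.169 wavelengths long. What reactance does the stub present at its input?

X_in ≈ -41.8 Ω (capacitive)

βl = 2π × 0.169 = 60.8°
tan(βl) = 1.79
For an open-ended stub, Z_in = −jZ_0·cot(βl) = −jZ_0/tan(βl)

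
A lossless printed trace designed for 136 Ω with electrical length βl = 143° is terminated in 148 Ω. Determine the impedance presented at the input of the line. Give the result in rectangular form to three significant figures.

tan(βl) = tan(143°) = -0.754
Z_in = Z_0·(Z_L + jZ_0·tanβl)/(Z_0 + jZ_L·tanβl)
     = 136·(148 − j102)/(136 − j112)

Z_in ≈ 139 + j11.3 Ω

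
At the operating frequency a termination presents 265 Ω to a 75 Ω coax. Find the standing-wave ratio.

Γ = (265 − 75)/(265 + 75) = 0.559
VSWR = (1 + 0.559)/(1 − 0.559)

VSWR ≈ 3.53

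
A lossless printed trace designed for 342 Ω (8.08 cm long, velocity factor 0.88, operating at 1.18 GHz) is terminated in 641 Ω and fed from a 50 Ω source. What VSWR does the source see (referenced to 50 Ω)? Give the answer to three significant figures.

λ = v/f = 0.88·c / 1.18 GHz = 0.224 m
βl = 2π·l/λ = 2π × 0.361 = 130°
tan(βl) = -1.19
Z_in = Z_0·(Z_L + jZ_0·tanβl)/(Z_0 + jZ_L·tanβl) = 259 + j171 Ω
Γ_s = (Z_in − Z_s)/(Z_in + Z_s) = (209 + j171)/(309 + j171), |Γ_s| = 0.765
VSWR = (1 + |Γ_s|)/(1 − |Γ_s|)

VSWR ≈ 7.5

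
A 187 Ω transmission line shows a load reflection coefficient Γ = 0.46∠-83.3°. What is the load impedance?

Z_L = Z_0·(1 + Γ)/(1 − Γ) = 187·(1.05 − j0.457)/(0.946 + j0.457)

Z_L ≈ 134 − j155 Ω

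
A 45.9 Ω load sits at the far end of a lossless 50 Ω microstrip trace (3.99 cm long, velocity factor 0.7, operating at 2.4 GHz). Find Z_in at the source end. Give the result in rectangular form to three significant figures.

λ = v/f = 0.7·c / 2.4 GHz = 0.0875 m
βl = 2π·l/λ = 2π × 0.456 = 164°
tan(βl) = tan(164°) = -0.284
Z_in = Z_0·(Z_L + jZ_0·tanβl)/(Z_0 + jZ_L·tanβl)
     = 50·(45.9 − j14.2)/(50 − j13)

Z_in ≈ 46.4 − j2.09 Ω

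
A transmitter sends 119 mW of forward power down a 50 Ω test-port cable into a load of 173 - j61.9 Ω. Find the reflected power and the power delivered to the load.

|Γ| = |(123 − j61.9)/(223 − j61.9)| = 0.595
|Γ|² = 0.354
P_refl = |Γ|²·P_inc = 42.1 mW, P_del = (1 − |Γ|²)·P_inc = 76.9 mW

P_reflected ≈ 42.1 mW; P_delivered ≈ 76.9 mW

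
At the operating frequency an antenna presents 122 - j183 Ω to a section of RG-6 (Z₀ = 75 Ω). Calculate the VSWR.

VSWR ≈ 5.73

Γ = (Z_L − Z_0)/(Z_L + Z_0) = (47 − j183)/(197 − j183)
|Γ| = 189/269 = 0.703
VSWR = (1 + |Γ|)/(1 − |Γ|) = 1.7/0.297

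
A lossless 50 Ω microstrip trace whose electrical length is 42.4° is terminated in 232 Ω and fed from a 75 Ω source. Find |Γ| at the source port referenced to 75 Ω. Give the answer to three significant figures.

tan(βl) = 0.913
Z_in = Z_0·(Z_L + jZ_0·tanβl)/(Z_0 + jZ_L·tanβl) = 22.4 − j49.5 Ω
Γ_s = (Z_in − Z_s)/(Z_in + Z_s) = (-52.6 − j49.5)/(97.4 − j49.5), |Γ_s| = 0.66

|Γ| ≈ 0.66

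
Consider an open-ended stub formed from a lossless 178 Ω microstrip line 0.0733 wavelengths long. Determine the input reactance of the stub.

βl = 2π × 0.0733 = 26.4°
tan(βl) = 0.496
For an open-ended stub, Z_in = −jZ_0·cot(βl) = −jZ_0/tan(βl)

X_in ≈ -359 Ω (capacitive)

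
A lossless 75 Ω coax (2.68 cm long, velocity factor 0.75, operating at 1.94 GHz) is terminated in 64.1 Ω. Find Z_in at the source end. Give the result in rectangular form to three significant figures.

λ = v/f = 0.75·c / 1.94 GHz = 0.116 m
βl = 2π·l/λ = 2π × 0.231 = 83.2°
tan(βl) = tan(83.2°) = 8.37
Z_in = Z_0·(Z_L + jZ_0·tanβl)/(Z_0 + jZ_L·tanβl)
     = 75·(64.1 + j628)/(75 + j537)

Z_in ≈ 87.3 + j3.24 Ω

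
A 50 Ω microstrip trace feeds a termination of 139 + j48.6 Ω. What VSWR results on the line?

VSWR ≈ 3.16

Γ = (Z_L − Z_0)/(Z_L + Z_0) = (89 + j48.6)/(189 + j48.6)
|Γ| = 101/195 = 0.52
VSWR = (1 + |Γ|)/(1 − |Γ|) = 1.52/0.48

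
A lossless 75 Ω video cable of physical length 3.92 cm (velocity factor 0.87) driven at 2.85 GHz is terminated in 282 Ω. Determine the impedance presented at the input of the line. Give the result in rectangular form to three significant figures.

Z_in ≈ 80.4 + j110 Ω

λ = v/f = 0.87·c / 2.85 GHz = 0.0916 m
βl = 2π·l/λ = 2π × 0.428 = 154°
tan(βl) = tan(154°) = -0.486
Z_in = Z_0·(Z_L + jZ_0·tanβl)/(Z_0 + jZ_L·tanβl)
     = 75·(282 − j36.4)/(75 − j137)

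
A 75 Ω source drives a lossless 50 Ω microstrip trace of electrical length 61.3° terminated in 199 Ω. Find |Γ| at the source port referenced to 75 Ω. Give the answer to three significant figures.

tan(βl) = 1.83
Z_in = Z_0·(Z_L + jZ_0·tanβl)/(Z_0 + jZ_L·tanβl) = 16 − j25.2 Ω
Γ_s = (Z_in − Z_s)/(Z_in + Z_s) = (-59 − j25.2)/(91 − j25.2), |Γ_s| = 0.679

|Γ| ≈ 0.679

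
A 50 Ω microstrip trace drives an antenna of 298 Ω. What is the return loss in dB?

Γ = (298 − 50)/(298 + 50) = 0.713
RL = −20·log₁₀|Γ| = −20·log₁₀(0.713)

RL ≈ 2.94 dB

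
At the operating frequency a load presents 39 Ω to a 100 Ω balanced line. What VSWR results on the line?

VSWR ≈ 2.56

Γ = (39 − 100)/(39 + 100) = -0.439
VSWR = (1 + 0.439)/(1 − 0.439)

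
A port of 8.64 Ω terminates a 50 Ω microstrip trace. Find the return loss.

Γ = (8.64 − 50)/(8.64 + 50) = -0.705
RL = −20·log₁₀|Γ| = −20·log₁₀(0.705)

RL ≈ 3.03 dB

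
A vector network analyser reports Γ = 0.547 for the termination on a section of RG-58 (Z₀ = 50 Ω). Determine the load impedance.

Z_L ≈ 171 Ω

Z_L = Z_0·(1 + Γ)/(1 − Γ) = 50·(1.55)/(0.453)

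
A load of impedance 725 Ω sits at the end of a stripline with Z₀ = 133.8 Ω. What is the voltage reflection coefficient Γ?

Γ = (Z_L − Z_0)/(Z_L + Z_0) = (725 − 133.8)/(725 + 133.8) = 591.2/858.8

Γ = 0.688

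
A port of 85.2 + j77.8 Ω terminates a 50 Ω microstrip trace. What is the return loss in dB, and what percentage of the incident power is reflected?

RL ≈ 5.23 dB; 30% of incident power reflected

Γ = (35.2 + j77.8)/(135.2 + j77.8), |Γ| = 0.547
RL = −20·log₁₀(0.547) = 5.23 dB
P_refl/P_inc = |Γ|² = 0.3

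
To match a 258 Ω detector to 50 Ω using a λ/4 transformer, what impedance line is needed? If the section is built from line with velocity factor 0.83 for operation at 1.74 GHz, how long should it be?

Z_qwt = √(Z_0·R_L) = √(50 × 258) = √12900
λ = 0.83·c/f = 0.143 m, so l = λ/4 = 0.0358 m

Z_qwt ≈ 114 Ω; length ≈ 3.58 cm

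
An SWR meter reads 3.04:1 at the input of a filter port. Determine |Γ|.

|Γ| = (S − 1)/(S + 1) = (3.04 − 1)/(3.04 + 1) = 2.04/4.04

|Γ| ≈ 0.505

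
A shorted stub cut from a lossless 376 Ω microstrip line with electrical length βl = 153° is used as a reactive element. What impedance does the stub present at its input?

tan(βl) = -0.51
For a shorted stub, Z_in = jZ_0·tan(βl)

Z_in ≈ −j192 Ω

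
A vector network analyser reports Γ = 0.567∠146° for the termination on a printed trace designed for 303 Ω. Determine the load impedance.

Z_L ≈ 90.9 + j85 Ω

Z_L = Z_0·(1 + Γ)/(1 − Γ) = 303·(0.53 + j0.317)/(1.47 − j0.317)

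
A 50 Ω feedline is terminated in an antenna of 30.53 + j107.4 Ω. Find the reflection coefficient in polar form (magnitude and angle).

Γ ≈ 0.813 ∠ 47.1°

Γ = (Z_L − Z_0)/(Z_L + Z_0) = (-19.47 + j107.4)/(80.53 + j107.4)
|Γ| = 109/134 = 0.813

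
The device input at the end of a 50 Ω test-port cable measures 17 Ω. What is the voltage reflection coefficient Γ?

Γ = (Z_L − Z_0)/(Z_L + Z_0) = (17 − 50)/(17 + 50) = -33/67

Γ = -0.493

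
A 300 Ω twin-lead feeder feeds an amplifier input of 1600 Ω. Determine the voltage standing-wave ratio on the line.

VSWR ≈ 5.33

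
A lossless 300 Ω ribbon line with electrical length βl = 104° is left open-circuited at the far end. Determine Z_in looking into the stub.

tan(βl) = -4.01
For an open-circuited stub, Z_in = −jZ_0·cot(βl) = −jZ_0/tan(βl)

Z_in ≈ +j74.8 Ω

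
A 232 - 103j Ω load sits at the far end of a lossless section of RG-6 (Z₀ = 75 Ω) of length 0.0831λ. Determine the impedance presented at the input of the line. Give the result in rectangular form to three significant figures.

βl = 2π × 0.0831 = 29.9°
tan(βl) = tan(29.9°) = 0.575
Z_in = Z_0·(Z_L + jZ_0·tanβl)/(Z_0 + jZ_L·tanβl)
     = 75·(232 − j59.8)/(134 + j133)

Z_in ≈ 48.5 − j81.6 Ω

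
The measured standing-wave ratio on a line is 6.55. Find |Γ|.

|Γ| = (S − 1)/(S + 1) = (6.55 − 1)/(6.55 + 1) = 5.55/7.55

|Γ| ≈ 0.735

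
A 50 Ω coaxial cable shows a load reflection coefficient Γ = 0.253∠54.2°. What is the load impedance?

Z_L = Z_0·(1 + Γ)/(1 − Γ) = 50·(1.15 + j0.205)/(0.852 − j0.205)

Z_L ≈ 60.9 + j26.7 Ω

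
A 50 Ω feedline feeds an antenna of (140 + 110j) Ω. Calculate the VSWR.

VSWR ≈ 4.67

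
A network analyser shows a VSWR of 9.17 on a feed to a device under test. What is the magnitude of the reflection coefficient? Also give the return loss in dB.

|Γ| ≈ 0.803; return loss ≈ 1.9 dB

|Γ| = (S − 1)/(S + 1) = (9.17 − 1)/(9.17 + 1) = 8.17/10.2
RL = −20·log₁₀|Γ| = −20·log₁₀(0.803)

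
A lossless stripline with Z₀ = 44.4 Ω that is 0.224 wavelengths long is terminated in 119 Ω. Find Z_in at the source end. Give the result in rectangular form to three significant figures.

βl = 2π × 0.224 = 80.6°
tan(βl) = tan(80.6°) = 6.07
Z_in = Z_0·(Z_L + jZ_0·tanβl)/(Z_0 + jZ_L·tanβl)
     = 44.4·(119 + j269)/(44.4 + j722)

Z_in ≈ 17 − j6.28 Ω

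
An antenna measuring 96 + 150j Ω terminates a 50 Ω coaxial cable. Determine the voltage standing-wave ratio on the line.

Γ = (Z_L − Z_0)/(Z_L + Z_0) = (46 + j150)/(146 + j150)
|Γ| = 157/209 = 0.75
VSWR = (1 + |Γ|)/(1 − |Γ|) = 1.75/0.25

VSWR ≈ 6.99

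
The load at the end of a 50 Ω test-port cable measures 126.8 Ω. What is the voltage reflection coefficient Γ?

Γ = 0.434

Γ = (Z_L − Z_0)/(Z_L + Z_0) = (126.8 − 50)/(126.8 + 50) = 76.8/176.8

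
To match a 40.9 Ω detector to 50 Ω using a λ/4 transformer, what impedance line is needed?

Z_qwt ≈ 45.2 Ω

Z_qwt = √(Z_0·R_L) = √(50 × 40.9) = √2045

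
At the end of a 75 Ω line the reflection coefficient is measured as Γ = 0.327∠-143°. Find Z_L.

Z_L = Z_0·(1 + Γ)/(1 − Γ) = 75·(0.739 − j0.197)/(1.26 + j0.197)

Z_L ≈ 41.1 − j18.1 Ω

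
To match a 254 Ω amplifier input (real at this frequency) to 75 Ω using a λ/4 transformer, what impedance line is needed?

Z_qwt ≈ 138 Ω

Z_qwt = √(Z_0·R_L) = √(75 × 254) = √19050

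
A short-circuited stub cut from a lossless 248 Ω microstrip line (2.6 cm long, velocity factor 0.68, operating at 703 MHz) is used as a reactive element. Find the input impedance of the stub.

λ = v/f = 0.68·c / 703 MHz = 0.29 m
βl = 2π·l/λ = 2π × 0.0896 = 32.3°
tan(βl) = 0.631
For a short-circuited stub, Z_in = jZ_0·tan(βl)

Z_in ≈ +j157 Ω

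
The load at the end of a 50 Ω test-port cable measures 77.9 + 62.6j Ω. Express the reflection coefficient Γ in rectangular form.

Γ = (Z_L − Z_0)/(Z_L + Z_0) = (27.9 + j62.6)/(127.9 + j62.6)

Γ ≈ 0.369 + j0.309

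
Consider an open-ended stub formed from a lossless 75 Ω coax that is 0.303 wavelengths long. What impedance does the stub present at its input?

Z_in ≈ +j25.9 Ω

βl = 2π × 0.303 = 109°
tan(βl) = -2.89
For an open-ended stub, Z_in = −jZ_0·cot(βl) = −jZ_0/tan(βl)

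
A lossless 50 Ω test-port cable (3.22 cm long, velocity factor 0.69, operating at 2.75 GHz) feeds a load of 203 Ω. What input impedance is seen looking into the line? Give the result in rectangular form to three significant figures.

Z_in ≈ 51.1 + j76.7 Ω

λ = v/f = 0.69·c / 2.75 GHz = 0.0753 m
βl = 2π·l/λ = 2π × 0.428 = 154°
tan(βl) = tan(154°) = -0.488
Z_in = Z_0·(Z_L + jZ_0·tanβl)/(Z_0 + jZ_L·tanβl)
     = 50·(203 − j24.4)/(50 − j99)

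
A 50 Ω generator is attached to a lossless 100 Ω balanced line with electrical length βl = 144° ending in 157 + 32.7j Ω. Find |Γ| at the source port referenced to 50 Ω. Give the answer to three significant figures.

tan(βl) = -0.727
Z_in = Z_0·(Z_L + jZ_0·tanβl)/(Z_0 + jZ_L·tanβl) = 84.7 + j45.8 Ω
Γ_s = (Z_in − Z_s)/(Z_in + Z_s) = (34.7 + j45.8)/(135 + j45.8), |Γ_s| = 0.404

|Γ| ≈ 0.404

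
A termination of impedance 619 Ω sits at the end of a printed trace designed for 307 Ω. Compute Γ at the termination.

Γ = (Z_L − Z_0)/(Z_L + Z_0) = (619 − 307)/(619 + 307) = 312/926

Γ = 0.337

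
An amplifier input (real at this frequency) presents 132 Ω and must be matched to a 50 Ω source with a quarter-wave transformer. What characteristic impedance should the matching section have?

Z_qwt = √(Z_0·R_L) = √(50 × 132) = √6600

Z_qwt ≈ 81.2 Ω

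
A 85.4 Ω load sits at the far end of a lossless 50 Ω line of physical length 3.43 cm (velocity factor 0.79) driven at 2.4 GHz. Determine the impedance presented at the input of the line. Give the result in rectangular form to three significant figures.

λ = v/f = 0.79·c / 2.4 GHz = 0.0988 m
βl = 2π·l/λ = 2π × 0.347 = 125°
tan(βl) = tan(125°) = -1.43
Z_in = Z_0·(Z_L + jZ_0·tanβl)/(Z_0 + jZ_L·tanβl)
     = 50·(85.4 − j71.3)/(50 − j122)

Z_in ≈ 37.4 + j19.7 Ω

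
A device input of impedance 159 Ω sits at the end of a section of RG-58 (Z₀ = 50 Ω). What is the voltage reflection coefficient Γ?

Γ = (Z_L − Z_0)/(Z_L + Z_0) = (159 − 50)/(159 + 50) = 109/209

Γ = 0.522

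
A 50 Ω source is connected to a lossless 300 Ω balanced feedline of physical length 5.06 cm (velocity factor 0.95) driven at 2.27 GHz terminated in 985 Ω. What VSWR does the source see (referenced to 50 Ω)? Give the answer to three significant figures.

λ = v/f = 0.95·c / 2.27 GHz = 0.126 m
βl = 2π·l/λ = 2π × 0.403 = 145°
tan(βl) = -0.698
Z_in = Z_0·(Z_L + jZ_0·tanβl)/(Z_0 + jZ_L·tanβl) = 234 + j328 Ω
Γ_s = (Z_in − Z_s)/(Z_in + Z_s) = (184 + j328)/(284 + j328), |Γ_s| = 0.867
VSWR = (1 + |Γ_s|)/(1 − |Γ_s|)

VSWR ≈ 14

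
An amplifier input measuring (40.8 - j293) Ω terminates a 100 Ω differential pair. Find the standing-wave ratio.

VSWR ≈ 23.9

Γ = (Z_L − Z_0)/(Z_L + Z_0) = (-59.2 − j293)/(140.8 − j293)
|Γ| = 299/325 = 0.92
VSWR = (1 + |Γ|)/(1 − |Γ|) = 1.92/0.0805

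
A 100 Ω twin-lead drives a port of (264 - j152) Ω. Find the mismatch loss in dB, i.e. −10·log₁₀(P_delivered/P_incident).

mismatch loss ≈ 1.68 dB

Γ = (164 − j152)/(364 − j152), |Γ| = 0.567
|Γ|² = 0.321, so P_del/P_inc = 1 − |Γ|² = 0.679
ML = −10·log₁₀(1 − |Γ|²)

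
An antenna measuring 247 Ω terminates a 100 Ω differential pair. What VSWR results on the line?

VSWR ≈ 2.47

Γ = (247 − 100)/(247 + 100) = 0.424
VSWR = (1 + 0.424)/(1 − 0.424)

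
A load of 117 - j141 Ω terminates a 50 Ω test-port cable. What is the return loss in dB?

RL ≈ 2.92 dB

Γ = (67 − j141)/(167 − j141), |Γ| = 0.714
RL = −20·log₁₀|Γ| = −20·log₁₀(0.714)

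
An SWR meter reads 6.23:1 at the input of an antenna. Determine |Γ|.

|Γ| = (S − 1)/(S + 1) = (6.23 − 1)/(6.23 + 1) = 5.23/7.23

|Γ| ≈ 0.723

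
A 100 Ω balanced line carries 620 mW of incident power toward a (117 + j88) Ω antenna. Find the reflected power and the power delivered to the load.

|Γ| = |(17 + j88)/(217 + j88)| = 0.383
|Γ|² = 0.146
P_refl = |Γ|²·P_inc = 90.8 mW, P_del = (1 − |Γ|²)·P_inc = 529 mW

P_reflected ≈ 90.8 mW; P_delivered ≈ 529 mW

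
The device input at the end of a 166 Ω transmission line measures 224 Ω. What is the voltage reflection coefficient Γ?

Γ = (Z_L − Z_0)/(Z_L + Z_0) = (224 − 166)/(224 + 166) = 58/390

Γ = 0.149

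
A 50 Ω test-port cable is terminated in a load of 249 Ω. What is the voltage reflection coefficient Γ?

Γ = 0.666

Γ = (Z_L − Z_0)/(Z_L + Z_0) = (249 − 50)/(249 + 50) = 199/299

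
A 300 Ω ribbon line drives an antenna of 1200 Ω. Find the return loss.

RL ≈ 4.44 dB

Γ = (1200 − 300)/(1200 + 300) = 0.6
RL = −20·log₁₀|Γ| = −20·log₁₀(0.6)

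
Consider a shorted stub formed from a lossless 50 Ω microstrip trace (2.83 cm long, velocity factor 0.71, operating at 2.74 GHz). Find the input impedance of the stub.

λ = v/f = 0.71·c / 2.74 GHz = 0.0777 m
βl = 2π·l/λ = 2π × 0.364 = 131°
tan(βl) = -1.15
For a shorted stub, Z_in = jZ_0·tan(βl)

Z_in ≈ −j57.4 Ω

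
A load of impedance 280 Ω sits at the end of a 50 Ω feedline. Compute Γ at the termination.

Γ = (Z_L − Z_0)/(Z_L + Z_0) = (280 − 50)/(280 + 50) = 230/330

Γ = 0.697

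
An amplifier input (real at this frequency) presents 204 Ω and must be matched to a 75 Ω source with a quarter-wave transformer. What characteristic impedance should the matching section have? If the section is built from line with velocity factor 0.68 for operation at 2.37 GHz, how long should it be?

Z_qwt ≈ 124 Ω; length ≈ 2.15 cm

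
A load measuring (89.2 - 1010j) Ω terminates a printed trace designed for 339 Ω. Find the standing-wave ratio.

Γ = (Z_L − Z_0)/(Z_L + Z_0) = (-249.8 − j1010)/(428.2 − j1010)
|Γ| = 1040/1100 = 0.948
VSWR = (1 + |Γ|)/(1 − |Γ|) = 1.95/0.0516

VSWR ≈ 37.8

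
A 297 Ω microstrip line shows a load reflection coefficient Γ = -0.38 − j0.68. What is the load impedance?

Z_L ≈ 49.3 − j171 Ω

Z_L = Z_0·(1 + Γ)/(1 − Γ) = 297·(0.62 − j0.68)/(1.38 + j0.68)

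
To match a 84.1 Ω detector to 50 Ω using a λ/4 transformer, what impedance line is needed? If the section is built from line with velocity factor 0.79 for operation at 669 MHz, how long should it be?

Z_qwt = √(Z_0·R_L) = √(50 × 84.1) = √4205
λ = 0.79·c/f = 0.354 m, so l = λ/4 = 0.0886 m

Z_qwt ≈ 64.8 Ω; length ≈ 8.86 cm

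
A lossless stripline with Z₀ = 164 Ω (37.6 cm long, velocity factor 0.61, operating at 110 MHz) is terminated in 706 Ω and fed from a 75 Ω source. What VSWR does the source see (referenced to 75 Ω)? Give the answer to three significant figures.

λ = v/f = 0.61·c / 110 MHz = 1.66 m
βl = 2π·l/λ = 2π × 0.226 = 81.4°
tan(βl) = 6.58
Z_in = Z_0·(Z_L + jZ_0·tanβl)/(Z_0 + jZ_L·tanβl) = 38.9 − j23.5 Ω
Γ_s = (Z_in − Z_s)/(Z_in + Z_s) = (-36.1 − j23.5)/(114 − j23.5), |Γ_s| = 0.37
VSWR = (1 + |Γ_s|)/(1 − |Γ_s|)

VSWR ≈ 2.18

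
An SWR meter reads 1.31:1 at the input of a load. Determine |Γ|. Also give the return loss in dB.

|Γ| = (S − 1)/(S + 1) = (1.31 − 1)/(1.31 + 1) = 0.31/2.31
RL = −20·log₁₀|Γ| = −20·log₁₀(0.134)

|Γ| ≈ 0.134; return loss ≈ 17.4 dB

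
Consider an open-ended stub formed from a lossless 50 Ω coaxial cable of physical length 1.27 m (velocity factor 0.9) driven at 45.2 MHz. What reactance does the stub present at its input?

X_in ≈ -12 Ω (capacitive)

λ = v/f = 0.9·c / 45.2 MHz = 5.97 m
βl = 2π·l/λ = 2π × 0.213 = 76.5°
tan(βl) = 4.18
For an open-ended stub, Z_in = −jZ_0·cot(βl) = −jZ_0/tan(βl)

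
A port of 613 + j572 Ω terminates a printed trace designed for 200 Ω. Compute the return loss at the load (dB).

RL ≈ 2.98 dB

Γ = (413 + j572)/(813 + j572), |Γ| = 0.71
RL = −20·log₁₀|Γ| = −20·log₁₀(0.71)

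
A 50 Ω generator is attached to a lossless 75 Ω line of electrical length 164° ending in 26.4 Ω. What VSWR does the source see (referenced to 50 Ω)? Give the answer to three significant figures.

VSWR ≈ 2.1

tan(βl) = -0.287
Z_in = Z_0·(Z_L + jZ_0·tanβl)/(Z_0 + jZ_L·tanβl) = 28.3 − j18.7 Ω
Γ_s = (Z_in − Z_s)/(Z_in + Z_s) = (-21.7 − j18.7)/(78.3 − j18.7), |Γ_s| = 0.356
VSWR = (1 + |Γ_s|)/(1 − |Γ_s|)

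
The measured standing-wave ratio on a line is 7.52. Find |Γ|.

|Γ| ≈ 0.765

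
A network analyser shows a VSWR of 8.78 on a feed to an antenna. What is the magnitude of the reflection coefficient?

|Γ| ≈ 0.796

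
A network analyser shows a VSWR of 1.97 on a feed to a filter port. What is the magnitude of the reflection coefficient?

|Γ| = (S − 1)/(S + 1) = (1.97 − 1)/(1.97 + 1) = 0.97/2.97

|Γ| ≈ 0.327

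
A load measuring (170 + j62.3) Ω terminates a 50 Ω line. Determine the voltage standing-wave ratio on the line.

VSWR ≈ 3.89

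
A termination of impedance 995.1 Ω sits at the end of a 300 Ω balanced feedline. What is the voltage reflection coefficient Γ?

Γ = 0.537

Γ = (Z_L − Z_0)/(Z_L + Z_0) = (995.1 − 300)/(995.1 + 300) = 695.1/1295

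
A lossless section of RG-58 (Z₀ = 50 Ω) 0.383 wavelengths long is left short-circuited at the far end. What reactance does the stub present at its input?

βl = 2π × 0.383 = 138°
tan(βl) = -0.904
For a short-circuited stub, Z_in = jZ_0·tan(βl)

X_in ≈ -45.2 Ω (capacitive)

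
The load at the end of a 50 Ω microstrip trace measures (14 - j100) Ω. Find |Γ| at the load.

|Γ| ≈ 0.895

Γ = (Z_L − Z_0)/(Z_L + Z_0) = (-36 − j100)/(64 − j100)
|Γ| = 106/119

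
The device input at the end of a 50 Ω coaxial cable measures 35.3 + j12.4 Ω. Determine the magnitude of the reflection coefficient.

|Γ| ≈ 0.223

Γ = (Z_L − Z_0)/(Z_L + Z_0) = (-14.7 + j12.4)/(85.3 + j12.4)
|Γ| = 19.2/86.2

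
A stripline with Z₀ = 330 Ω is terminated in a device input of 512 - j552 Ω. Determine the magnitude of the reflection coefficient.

|Γ| ≈ 0.577

Γ = (Z_L − Z_0)/(Z_L + Z_0) = (182 − j552)/(842 − j552)
|Γ| = 581/1010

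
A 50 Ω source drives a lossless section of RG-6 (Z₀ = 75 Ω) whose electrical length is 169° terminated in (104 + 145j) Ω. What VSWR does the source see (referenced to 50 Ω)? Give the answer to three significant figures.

VSWR ≈ 5.9

tan(βl) = -0.194
Z_in = Z_0·(Z_L + jZ_0·tanβl)/(Z_0 + jZ_L·tanβl) = 54.9 + j106 Ω
Γ_s = (Z_in − Z_s)/(Z_in + Z_s) = (4.91 + j106)/(105 + j106), |Γ_s| = 0.71
VSWR = (1 + |Γ_s|)/(1 − |Γ_s|)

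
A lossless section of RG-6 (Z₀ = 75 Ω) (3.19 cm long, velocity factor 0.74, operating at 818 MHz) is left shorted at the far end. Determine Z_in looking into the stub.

Z_in ≈ +j68.3 Ω

λ = v/f = 0.74·c / 818 MHz = 0.271 m
βl = 2π·l/λ = 2π × 0.118 = 42.3°
tan(βl) = 0.91
For a shorted stub, Z_in = jZ_0·tan(βl)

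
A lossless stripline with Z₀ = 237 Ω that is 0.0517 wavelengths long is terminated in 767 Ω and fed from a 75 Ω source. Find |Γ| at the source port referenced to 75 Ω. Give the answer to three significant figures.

|Γ| ≈ 0.807

βl = 2π × 0.0517 = 18.6°
tan(βl) = 0.337
Z_in = Z_0·(Z_L + jZ_0·tanβl)/(Z_0 + jZ_L·tanβl) = 390 − j346 Ω
Γ_s = (Z_in − Z_s)/(Z_in + Z_s) = (315 − j346)/(465 − j346), |Γ_s| = 0.807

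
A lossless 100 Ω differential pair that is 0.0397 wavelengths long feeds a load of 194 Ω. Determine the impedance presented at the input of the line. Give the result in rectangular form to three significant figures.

Z_in ≈ 166 − j56.6 Ω

βl = 2π × 0.0397 = 14.3°
tan(βl) = tan(14.3°) = 0.255
Z_in = Z_0·(Z_L + jZ_0·tanβl)/(Z_0 + jZ_L·tanβl)
     = 100·(194 + j25.5)/(100 + j49.4)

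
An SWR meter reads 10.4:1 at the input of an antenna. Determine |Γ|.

|Γ| = (S − 1)/(S + 1) = (10.4 − 1)/(10.4 + 1) = 9.4/11.4

|Γ| ≈ 0.825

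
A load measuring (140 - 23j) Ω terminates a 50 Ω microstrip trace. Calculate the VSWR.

Γ = (Z_L − Z_0)/(Z_L + Z_0) = (90 − j23)/(190 − j23)
|Γ| = 92.9/191 = 0.485
VSWR = (1 + |Γ|)/(1 − |Γ|) = 1.49/0.515

VSWR ≈ 2.89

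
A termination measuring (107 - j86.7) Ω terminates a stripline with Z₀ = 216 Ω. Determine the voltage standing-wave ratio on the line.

Γ = (Z_L − Z_0)/(Z_L + Z_0) = (-109 − j86.7)/(323 − j86.7)
|Γ| = 139/334 = 0.416
VSWR = (1 + |Γ|)/(1 − |Γ|) = 1.42/0.584

VSWR ≈ 2.43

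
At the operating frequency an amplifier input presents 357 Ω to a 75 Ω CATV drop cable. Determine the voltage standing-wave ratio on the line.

For a purely resistive load, VSWR = R_L/Z_0 or Z_0/R_L (whichever > 1) = 357/75

VSWR ≈ 4.76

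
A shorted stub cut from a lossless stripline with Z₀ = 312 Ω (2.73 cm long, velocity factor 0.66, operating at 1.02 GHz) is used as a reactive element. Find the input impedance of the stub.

λ = v/f = 0.66·c / 1.02 GHz = 0.194 m
βl = 2π·l/λ = 2π × 0.141 = 50.6°
tan(βl) = 1.22
For a shorted stub, Z_in = jZ_0·tan(βl)

Z_in ≈ +j380 Ω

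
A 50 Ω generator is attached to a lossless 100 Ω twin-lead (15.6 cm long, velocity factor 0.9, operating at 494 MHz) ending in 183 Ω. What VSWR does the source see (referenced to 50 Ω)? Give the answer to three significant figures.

λ = v/f = 0.9·c / 494 MHz = 0.547 m
βl = 2π·l/λ = 2π × 0.285 = 103°
tan(βl) = -4.42
Z_in = Z_0·(Z_L + jZ_0·tanβl)/(Z_0 + jZ_L·tanβl) = 56.6 + j15.6 Ω
Γ_s = (Z_in − Z_s)/(Z_in + Z_s) = (6.58 + j15.6)/(107 + j15.6), |Γ_s| = 0.157
VSWR = (1 + |Γ_s|)/(1 − |Γ_s|)

VSWR ≈ 1.37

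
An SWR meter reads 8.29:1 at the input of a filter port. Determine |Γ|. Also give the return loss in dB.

|Γ| = (S − 1)/(S + 1) = (8.29 − 1)/(8.29 + 1) = 7.29/9.29
RL = −20·log₁₀|Γ| = −20·log₁₀(0.785)

|Γ| ≈ 0.785; return loss ≈ 2.11 dB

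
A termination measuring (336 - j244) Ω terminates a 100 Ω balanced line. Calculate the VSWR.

VSWR ≈ 5.24

Γ = (Z_L − Z_0)/(Z_L + Z_0) = (236 − j244)/(436 − j244)
|Γ| = 339/500 = 0.679
VSWR = (1 + |Γ|)/(1 − |Γ|) = 1.68/0.321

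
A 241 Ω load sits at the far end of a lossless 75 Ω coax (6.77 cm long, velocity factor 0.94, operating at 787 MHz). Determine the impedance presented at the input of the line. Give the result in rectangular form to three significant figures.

Z_in ≈ 26.7 − j26.9 Ω

λ = v/f = 0.94·c / 787 MHz = 0.358 m
βl = 2π·l/λ = 2π × 0.189 = 68°
tan(βl) = tan(68°) = 2.48
Z_in = Z_0·(Z_L + jZ_0·tanβl)/(Z_0 + jZ_L·tanβl)
     = 75·(241 + j186)/(75 + j597)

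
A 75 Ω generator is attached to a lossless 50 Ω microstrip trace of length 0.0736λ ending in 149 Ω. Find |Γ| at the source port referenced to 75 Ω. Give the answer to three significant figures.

βl = 2π × 0.0736 = 26.5°
tan(βl) = 0.498
Z_in = Z_0·(Z_L + jZ_0·tanβl)/(Z_0 + jZ_L·tanβl) = 58 − j61.3 Ω
Γ_s = (Z_in − Z_s)/(Z_in + Z_s) = (-17 − j61.3)/(133 − j61.3), |Γ_s| = 0.434

|Γ| ≈ 0.434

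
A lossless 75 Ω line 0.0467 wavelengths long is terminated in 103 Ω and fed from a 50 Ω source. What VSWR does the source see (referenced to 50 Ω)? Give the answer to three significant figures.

βl = 2π × 0.0467 = 16.8°
tan(βl) = 0.302
Z_in = Z_0·(Z_L + jZ_0·tanβl)/(Z_0 + jZ_L·tanβl) = 95.9 − j17.1 Ω
Γ_s = (Z_in − Z_s)/(Z_in + Z_s) = (45.9 − j17.1)/(146 − j17.1), |Γ_s| = 0.333
VSWR = (1 + |Γ_s|)/(1 − |Γ_s|)

VSWR ≈ 2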